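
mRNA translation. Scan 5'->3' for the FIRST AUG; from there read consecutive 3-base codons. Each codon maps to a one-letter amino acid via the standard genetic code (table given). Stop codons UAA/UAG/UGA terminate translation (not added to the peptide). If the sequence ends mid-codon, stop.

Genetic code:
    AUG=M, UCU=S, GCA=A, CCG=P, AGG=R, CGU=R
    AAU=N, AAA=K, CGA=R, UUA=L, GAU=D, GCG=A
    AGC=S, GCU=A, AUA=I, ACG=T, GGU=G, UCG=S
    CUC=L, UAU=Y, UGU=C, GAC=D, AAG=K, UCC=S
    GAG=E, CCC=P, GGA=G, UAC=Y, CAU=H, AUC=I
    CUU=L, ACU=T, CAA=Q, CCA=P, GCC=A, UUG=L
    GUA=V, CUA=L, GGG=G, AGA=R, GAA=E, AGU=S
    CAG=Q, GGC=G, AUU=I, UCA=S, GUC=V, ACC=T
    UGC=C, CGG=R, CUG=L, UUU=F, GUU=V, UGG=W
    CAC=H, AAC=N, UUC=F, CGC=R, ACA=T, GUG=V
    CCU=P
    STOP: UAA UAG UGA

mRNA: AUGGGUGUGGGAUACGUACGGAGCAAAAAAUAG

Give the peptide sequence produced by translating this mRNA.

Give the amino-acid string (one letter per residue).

Answer: MGVGYVRSKK

Derivation:
start AUG at pos 0
pos 0: AUG -> M; peptide=M
pos 3: GGU -> G; peptide=MG
pos 6: GUG -> V; peptide=MGV
pos 9: GGA -> G; peptide=MGVG
pos 12: UAC -> Y; peptide=MGVGY
pos 15: GUA -> V; peptide=MGVGYV
pos 18: CGG -> R; peptide=MGVGYVR
pos 21: AGC -> S; peptide=MGVGYVRS
pos 24: AAA -> K; peptide=MGVGYVRSK
pos 27: AAA -> K; peptide=MGVGYVRSKK
pos 30: UAG -> STOP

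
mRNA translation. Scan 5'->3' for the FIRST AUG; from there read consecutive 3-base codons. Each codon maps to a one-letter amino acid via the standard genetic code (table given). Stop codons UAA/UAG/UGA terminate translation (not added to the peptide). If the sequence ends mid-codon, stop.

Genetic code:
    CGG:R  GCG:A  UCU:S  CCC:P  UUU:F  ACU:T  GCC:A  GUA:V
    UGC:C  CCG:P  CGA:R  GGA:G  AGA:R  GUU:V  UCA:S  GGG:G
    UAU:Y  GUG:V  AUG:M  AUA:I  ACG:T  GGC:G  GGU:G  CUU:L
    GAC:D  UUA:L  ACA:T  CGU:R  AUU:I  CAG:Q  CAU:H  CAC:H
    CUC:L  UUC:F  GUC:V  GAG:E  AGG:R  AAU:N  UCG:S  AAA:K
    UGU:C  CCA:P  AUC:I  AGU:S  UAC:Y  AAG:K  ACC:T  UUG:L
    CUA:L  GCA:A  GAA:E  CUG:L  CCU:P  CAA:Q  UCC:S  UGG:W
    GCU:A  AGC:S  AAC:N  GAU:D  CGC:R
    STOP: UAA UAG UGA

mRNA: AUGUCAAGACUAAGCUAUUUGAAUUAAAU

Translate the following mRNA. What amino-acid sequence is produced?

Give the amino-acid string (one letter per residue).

start AUG at pos 0
pos 0: AUG -> M; peptide=M
pos 3: UCA -> S; peptide=MS
pos 6: AGA -> R; peptide=MSR
pos 9: CUA -> L; peptide=MSRL
pos 12: AGC -> S; peptide=MSRLS
pos 15: UAU -> Y; peptide=MSRLSY
pos 18: UUG -> L; peptide=MSRLSYL
pos 21: AAU -> N; peptide=MSRLSYLN
pos 24: UAA -> STOP

Answer: MSRLSYLN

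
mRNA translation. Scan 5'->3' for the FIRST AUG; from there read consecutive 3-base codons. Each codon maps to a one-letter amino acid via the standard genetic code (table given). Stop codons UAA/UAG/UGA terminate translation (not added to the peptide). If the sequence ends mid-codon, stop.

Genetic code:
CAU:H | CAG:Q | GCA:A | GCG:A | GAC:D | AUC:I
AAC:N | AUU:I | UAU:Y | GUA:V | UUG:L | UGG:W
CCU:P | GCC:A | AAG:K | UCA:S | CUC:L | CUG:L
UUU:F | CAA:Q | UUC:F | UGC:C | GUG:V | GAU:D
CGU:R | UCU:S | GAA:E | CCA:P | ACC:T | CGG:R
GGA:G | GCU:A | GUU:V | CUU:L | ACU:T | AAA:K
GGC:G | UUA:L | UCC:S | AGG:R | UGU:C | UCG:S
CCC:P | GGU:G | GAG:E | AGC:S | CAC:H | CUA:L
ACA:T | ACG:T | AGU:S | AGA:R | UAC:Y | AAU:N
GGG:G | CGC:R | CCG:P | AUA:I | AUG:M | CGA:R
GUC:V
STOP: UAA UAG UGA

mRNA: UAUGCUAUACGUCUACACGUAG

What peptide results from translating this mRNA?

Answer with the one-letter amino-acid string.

start AUG at pos 1
pos 1: AUG -> M; peptide=M
pos 4: CUA -> L; peptide=ML
pos 7: UAC -> Y; peptide=MLY
pos 10: GUC -> V; peptide=MLYV
pos 13: UAC -> Y; peptide=MLYVY
pos 16: ACG -> T; peptide=MLYVYT
pos 19: UAG -> STOP

Answer: MLYVYT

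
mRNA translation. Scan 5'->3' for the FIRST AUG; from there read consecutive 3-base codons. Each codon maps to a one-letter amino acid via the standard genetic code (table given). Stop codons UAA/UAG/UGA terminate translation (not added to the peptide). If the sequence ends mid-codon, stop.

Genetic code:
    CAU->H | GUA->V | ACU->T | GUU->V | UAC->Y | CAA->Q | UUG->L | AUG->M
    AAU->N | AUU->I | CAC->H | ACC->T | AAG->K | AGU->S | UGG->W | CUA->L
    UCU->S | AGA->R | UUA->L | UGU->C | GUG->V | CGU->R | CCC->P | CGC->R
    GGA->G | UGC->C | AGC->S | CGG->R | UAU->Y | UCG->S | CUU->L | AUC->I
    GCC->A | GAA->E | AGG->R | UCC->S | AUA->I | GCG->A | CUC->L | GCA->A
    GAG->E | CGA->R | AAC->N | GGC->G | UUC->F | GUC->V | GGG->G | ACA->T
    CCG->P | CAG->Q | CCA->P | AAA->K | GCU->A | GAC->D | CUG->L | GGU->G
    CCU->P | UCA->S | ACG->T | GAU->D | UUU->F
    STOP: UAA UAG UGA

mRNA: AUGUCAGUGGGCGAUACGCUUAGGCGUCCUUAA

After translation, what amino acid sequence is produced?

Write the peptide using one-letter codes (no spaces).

start AUG at pos 0
pos 0: AUG -> M; peptide=M
pos 3: UCA -> S; peptide=MS
pos 6: GUG -> V; peptide=MSV
pos 9: GGC -> G; peptide=MSVG
pos 12: GAU -> D; peptide=MSVGD
pos 15: ACG -> T; peptide=MSVGDT
pos 18: CUU -> L; peptide=MSVGDTL
pos 21: AGG -> R; peptide=MSVGDTLR
pos 24: CGU -> R; peptide=MSVGDTLRR
pos 27: CCU -> P; peptide=MSVGDTLRRP
pos 30: UAA -> STOP

Answer: MSVGDTLRRP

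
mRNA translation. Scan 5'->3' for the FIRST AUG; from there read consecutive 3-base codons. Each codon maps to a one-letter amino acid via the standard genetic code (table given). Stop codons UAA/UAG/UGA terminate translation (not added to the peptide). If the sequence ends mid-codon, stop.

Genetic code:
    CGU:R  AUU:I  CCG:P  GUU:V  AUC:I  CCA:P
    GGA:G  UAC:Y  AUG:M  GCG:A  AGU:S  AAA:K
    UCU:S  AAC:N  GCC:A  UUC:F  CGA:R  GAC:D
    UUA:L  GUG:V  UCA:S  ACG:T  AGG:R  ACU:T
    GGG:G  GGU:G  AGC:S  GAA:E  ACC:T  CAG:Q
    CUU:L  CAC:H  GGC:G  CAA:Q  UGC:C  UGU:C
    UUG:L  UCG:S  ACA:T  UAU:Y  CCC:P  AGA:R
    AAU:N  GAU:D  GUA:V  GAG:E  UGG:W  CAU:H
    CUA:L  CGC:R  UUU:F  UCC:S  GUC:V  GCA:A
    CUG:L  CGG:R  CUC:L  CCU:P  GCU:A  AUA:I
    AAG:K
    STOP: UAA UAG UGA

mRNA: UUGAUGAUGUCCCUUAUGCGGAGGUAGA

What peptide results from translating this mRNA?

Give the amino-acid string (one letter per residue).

Answer: MMSLMRR

Derivation:
start AUG at pos 3
pos 3: AUG -> M; peptide=M
pos 6: AUG -> M; peptide=MM
pos 9: UCC -> S; peptide=MMS
pos 12: CUU -> L; peptide=MMSL
pos 15: AUG -> M; peptide=MMSLM
pos 18: CGG -> R; peptide=MMSLMR
pos 21: AGG -> R; peptide=MMSLMRR
pos 24: UAG -> STOP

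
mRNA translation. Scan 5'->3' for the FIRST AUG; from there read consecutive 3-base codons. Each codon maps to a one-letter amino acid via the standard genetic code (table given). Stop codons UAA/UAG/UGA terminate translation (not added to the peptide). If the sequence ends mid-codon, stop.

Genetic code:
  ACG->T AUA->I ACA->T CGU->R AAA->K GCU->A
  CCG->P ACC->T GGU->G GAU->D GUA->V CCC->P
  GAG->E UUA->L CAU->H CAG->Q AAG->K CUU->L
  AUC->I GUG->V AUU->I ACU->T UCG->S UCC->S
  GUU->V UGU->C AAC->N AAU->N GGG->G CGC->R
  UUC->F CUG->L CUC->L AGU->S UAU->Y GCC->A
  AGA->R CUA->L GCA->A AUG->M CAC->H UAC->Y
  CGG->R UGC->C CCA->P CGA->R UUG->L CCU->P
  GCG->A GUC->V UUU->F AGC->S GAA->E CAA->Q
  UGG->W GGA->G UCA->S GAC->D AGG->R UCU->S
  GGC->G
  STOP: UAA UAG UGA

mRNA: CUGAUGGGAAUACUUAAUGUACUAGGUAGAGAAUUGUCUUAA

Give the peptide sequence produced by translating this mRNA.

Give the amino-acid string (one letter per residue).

Answer: MGILNVLGRELS

Derivation:
start AUG at pos 3
pos 3: AUG -> M; peptide=M
pos 6: GGA -> G; peptide=MG
pos 9: AUA -> I; peptide=MGI
pos 12: CUU -> L; peptide=MGIL
pos 15: AAU -> N; peptide=MGILN
pos 18: GUA -> V; peptide=MGILNV
pos 21: CUA -> L; peptide=MGILNVL
pos 24: GGU -> G; peptide=MGILNVLG
pos 27: AGA -> R; peptide=MGILNVLGR
pos 30: GAA -> E; peptide=MGILNVLGRE
pos 33: UUG -> L; peptide=MGILNVLGREL
pos 36: UCU -> S; peptide=MGILNVLGRELS
pos 39: UAA -> STOP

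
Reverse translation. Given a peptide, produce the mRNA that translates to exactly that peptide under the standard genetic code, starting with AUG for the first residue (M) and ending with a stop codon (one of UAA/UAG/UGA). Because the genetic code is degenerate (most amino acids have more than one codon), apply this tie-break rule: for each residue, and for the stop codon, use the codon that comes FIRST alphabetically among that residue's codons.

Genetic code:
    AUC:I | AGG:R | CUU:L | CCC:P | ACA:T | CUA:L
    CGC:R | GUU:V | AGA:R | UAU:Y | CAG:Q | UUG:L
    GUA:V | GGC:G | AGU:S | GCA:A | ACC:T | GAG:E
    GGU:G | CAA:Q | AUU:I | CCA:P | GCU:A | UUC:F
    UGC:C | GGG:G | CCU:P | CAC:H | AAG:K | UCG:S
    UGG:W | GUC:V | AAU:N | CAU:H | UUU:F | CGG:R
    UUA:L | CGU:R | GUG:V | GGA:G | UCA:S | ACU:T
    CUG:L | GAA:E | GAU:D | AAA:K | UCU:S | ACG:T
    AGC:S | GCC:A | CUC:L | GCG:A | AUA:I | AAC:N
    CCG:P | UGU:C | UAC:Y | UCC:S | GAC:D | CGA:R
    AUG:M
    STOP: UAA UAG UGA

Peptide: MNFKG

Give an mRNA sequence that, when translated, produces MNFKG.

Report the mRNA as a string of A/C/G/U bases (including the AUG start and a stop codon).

residue 1: M -> AUG (start codon)
residue 2: N codons sorted = AAC,AAU -> pick first = AAC
residue 3: F codons sorted = UUC,UUU -> pick first = UUC
residue 4: K codons sorted = AAA,AAG -> pick first = AAA
residue 5: G codons sorted = GGA,GGC,GGG,GGU -> pick first = GGA
terminator: stop codons sorted = UAA,UAG,UGA -> pick first = UAA

Answer: mRNA: AUGAACUUCAAAGGAUAA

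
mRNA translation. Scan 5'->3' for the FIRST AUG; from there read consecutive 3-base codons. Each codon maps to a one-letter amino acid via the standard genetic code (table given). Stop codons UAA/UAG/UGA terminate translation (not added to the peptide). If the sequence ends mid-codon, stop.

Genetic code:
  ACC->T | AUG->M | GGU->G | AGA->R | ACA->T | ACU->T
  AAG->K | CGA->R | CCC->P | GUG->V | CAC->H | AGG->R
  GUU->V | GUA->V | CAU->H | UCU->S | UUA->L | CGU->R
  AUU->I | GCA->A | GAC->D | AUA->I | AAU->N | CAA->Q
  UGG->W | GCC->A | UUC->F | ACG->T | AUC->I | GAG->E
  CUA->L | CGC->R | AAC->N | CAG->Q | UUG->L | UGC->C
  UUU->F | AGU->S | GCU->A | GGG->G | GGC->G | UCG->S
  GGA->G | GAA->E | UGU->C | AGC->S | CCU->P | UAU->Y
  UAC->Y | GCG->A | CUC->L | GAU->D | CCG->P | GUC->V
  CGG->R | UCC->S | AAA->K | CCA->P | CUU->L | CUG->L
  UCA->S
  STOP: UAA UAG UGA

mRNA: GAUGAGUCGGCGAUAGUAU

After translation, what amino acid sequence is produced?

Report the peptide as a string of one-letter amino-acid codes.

Answer: MSRR

Derivation:
start AUG at pos 1
pos 1: AUG -> M; peptide=M
pos 4: AGU -> S; peptide=MS
pos 7: CGG -> R; peptide=MSR
pos 10: CGA -> R; peptide=MSRR
pos 13: UAG -> STOP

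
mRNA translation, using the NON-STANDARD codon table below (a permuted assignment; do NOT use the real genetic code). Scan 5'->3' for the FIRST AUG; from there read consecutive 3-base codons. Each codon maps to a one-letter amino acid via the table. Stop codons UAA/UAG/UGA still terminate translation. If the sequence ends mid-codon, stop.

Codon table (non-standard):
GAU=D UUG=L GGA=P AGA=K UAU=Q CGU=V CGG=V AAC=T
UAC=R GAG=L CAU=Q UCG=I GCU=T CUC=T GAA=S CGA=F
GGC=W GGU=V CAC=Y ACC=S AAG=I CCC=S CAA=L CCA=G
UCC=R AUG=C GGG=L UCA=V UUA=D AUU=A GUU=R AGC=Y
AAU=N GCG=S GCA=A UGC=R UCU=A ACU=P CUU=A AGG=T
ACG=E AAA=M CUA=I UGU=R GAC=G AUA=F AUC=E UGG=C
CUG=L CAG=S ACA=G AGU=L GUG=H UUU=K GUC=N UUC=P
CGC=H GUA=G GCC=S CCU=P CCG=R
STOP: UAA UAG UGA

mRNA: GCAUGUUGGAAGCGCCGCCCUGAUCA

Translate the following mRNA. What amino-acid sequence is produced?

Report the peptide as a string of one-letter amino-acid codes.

start AUG at pos 2
pos 2: AUG -> C; peptide=C
pos 5: UUG -> L; peptide=CL
pos 8: GAA -> S; peptide=CLS
pos 11: GCG -> S; peptide=CLSS
pos 14: CCG -> R; peptide=CLSSR
pos 17: CCC -> S; peptide=CLSSRS
pos 20: UGA -> STOP

Answer: CLSSRS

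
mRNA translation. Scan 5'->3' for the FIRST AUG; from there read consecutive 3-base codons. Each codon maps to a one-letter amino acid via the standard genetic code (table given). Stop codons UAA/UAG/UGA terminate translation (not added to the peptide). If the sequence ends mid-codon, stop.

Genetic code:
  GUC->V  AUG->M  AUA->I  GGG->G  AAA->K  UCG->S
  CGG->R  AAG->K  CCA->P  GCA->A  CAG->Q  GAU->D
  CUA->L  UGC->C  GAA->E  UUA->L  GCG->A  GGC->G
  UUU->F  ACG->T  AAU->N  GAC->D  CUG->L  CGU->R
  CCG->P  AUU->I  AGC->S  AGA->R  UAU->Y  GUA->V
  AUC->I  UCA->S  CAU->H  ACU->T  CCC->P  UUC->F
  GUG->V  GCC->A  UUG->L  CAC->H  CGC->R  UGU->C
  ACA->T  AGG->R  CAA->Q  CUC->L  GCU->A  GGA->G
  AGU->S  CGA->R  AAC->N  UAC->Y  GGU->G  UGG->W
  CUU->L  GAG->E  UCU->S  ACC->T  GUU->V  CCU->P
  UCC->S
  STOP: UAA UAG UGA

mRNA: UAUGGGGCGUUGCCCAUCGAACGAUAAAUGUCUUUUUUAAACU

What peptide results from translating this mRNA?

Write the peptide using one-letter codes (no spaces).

start AUG at pos 1
pos 1: AUG -> M; peptide=M
pos 4: GGG -> G; peptide=MG
pos 7: CGU -> R; peptide=MGR
pos 10: UGC -> C; peptide=MGRC
pos 13: CCA -> P; peptide=MGRCP
pos 16: UCG -> S; peptide=MGRCPS
pos 19: AAC -> N; peptide=MGRCPSN
pos 22: GAU -> D; peptide=MGRCPSND
pos 25: AAA -> K; peptide=MGRCPSNDK
pos 28: UGU -> C; peptide=MGRCPSNDKC
pos 31: CUU -> L; peptide=MGRCPSNDKCL
pos 34: UUU -> F; peptide=MGRCPSNDKCLF
pos 37: UAA -> STOP

Answer: MGRCPSNDKCLF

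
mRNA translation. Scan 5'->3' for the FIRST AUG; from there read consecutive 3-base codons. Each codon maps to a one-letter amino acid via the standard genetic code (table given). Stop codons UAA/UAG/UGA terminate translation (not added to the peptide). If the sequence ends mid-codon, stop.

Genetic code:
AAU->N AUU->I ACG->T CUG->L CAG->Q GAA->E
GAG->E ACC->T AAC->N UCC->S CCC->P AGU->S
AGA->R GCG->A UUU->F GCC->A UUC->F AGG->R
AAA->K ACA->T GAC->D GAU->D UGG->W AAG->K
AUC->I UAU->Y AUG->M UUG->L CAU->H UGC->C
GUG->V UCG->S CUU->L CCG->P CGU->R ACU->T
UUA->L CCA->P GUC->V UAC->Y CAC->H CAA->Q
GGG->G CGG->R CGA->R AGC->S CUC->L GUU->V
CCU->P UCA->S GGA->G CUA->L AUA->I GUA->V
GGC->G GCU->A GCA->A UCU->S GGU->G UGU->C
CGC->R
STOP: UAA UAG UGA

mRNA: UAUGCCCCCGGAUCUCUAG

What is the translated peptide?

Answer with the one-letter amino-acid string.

Answer: MPPDL

Derivation:
start AUG at pos 1
pos 1: AUG -> M; peptide=M
pos 4: CCC -> P; peptide=MP
pos 7: CCG -> P; peptide=MPP
pos 10: GAU -> D; peptide=MPPD
pos 13: CUC -> L; peptide=MPPDL
pos 16: UAG -> STOP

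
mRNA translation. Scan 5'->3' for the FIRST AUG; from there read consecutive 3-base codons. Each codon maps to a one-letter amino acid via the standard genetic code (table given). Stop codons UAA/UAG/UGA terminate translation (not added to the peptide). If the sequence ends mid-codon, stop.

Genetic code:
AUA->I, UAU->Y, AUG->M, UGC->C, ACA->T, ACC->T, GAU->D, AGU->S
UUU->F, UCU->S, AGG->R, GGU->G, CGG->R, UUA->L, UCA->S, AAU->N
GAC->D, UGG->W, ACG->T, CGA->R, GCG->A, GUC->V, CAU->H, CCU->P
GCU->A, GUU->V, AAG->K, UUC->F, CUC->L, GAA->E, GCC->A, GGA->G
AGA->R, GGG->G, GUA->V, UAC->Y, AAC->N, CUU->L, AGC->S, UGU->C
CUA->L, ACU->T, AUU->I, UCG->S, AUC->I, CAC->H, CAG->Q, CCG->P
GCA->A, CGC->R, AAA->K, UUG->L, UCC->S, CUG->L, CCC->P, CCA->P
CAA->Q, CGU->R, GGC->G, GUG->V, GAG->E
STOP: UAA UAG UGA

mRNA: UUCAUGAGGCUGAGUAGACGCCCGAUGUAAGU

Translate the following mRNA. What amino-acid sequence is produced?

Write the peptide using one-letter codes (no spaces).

Answer: MRLSRRPM

Derivation:
start AUG at pos 3
pos 3: AUG -> M; peptide=M
pos 6: AGG -> R; peptide=MR
pos 9: CUG -> L; peptide=MRL
pos 12: AGU -> S; peptide=MRLS
pos 15: AGA -> R; peptide=MRLSR
pos 18: CGC -> R; peptide=MRLSRR
pos 21: CCG -> P; peptide=MRLSRRP
pos 24: AUG -> M; peptide=MRLSRRPM
pos 27: UAA -> STOP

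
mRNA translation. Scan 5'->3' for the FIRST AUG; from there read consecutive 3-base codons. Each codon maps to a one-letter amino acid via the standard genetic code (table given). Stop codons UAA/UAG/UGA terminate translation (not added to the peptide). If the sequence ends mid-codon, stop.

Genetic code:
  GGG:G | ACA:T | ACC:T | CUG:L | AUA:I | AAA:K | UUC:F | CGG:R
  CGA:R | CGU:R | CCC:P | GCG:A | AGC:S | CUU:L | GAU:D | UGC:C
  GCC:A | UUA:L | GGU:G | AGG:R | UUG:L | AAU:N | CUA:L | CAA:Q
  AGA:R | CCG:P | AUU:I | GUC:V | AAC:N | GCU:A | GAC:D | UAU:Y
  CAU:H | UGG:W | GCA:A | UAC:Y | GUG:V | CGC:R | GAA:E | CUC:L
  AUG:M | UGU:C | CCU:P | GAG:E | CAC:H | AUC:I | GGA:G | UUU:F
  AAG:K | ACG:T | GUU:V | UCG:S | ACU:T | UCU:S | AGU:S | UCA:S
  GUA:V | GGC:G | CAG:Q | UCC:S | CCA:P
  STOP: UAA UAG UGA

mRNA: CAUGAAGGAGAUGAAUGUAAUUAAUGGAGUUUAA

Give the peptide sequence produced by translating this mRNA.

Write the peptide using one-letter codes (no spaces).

start AUG at pos 1
pos 1: AUG -> M; peptide=M
pos 4: AAG -> K; peptide=MK
pos 7: GAG -> E; peptide=MKE
pos 10: AUG -> M; peptide=MKEM
pos 13: AAU -> N; peptide=MKEMN
pos 16: GUA -> V; peptide=MKEMNV
pos 19: AUU -> I; peptide=MKEMNVI
pos 22: AAU -> N; peptide=MKEMNVIN
pos 25: GGA -> G; peptide=MKEMNVING
pos 28: GUU -> V; peptide=MKEMNVINGV
pos 31: UAA -> STOP

Answer: MKEMNVINGV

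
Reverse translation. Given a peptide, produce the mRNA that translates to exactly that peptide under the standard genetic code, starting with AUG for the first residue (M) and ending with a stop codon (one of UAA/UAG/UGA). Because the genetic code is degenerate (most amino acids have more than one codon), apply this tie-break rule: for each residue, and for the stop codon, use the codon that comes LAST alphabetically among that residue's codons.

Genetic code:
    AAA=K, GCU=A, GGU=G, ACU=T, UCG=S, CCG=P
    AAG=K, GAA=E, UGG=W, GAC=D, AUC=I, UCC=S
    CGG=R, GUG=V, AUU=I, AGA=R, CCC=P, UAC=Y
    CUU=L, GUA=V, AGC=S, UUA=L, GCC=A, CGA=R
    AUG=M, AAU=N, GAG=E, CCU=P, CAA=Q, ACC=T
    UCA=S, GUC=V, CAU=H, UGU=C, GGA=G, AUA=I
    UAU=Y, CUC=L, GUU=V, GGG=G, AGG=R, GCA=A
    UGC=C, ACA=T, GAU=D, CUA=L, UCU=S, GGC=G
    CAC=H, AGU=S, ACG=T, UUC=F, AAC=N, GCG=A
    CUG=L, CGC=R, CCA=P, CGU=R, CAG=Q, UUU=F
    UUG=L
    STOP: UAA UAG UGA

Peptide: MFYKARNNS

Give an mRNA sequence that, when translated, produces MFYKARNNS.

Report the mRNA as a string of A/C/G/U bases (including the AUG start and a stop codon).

residue 1: M -> AUG (start codon)
residue 2: F codons sorted = UUC,UUU -> pick last = UUU
residue 3: Y codons sorted = UAC,UAU -> pick last = UAU
residue 4: K codons sorted = AAA,AAG -> pick last = AAG
residue 5: A codons sorted = GCA,GCC,GCG,GCU -> pick last = GCU
residue 6: R codons sorted = AGA,AGG,CGA,CGC,CGG,CGU -> pick last = CGU
residue 7: N codons sorted = AAC,AAU -> pick last = AAU
residue 8: N codons sorted = AAC,AAU -> pick last = AAU
residue 9: S codons sorted = AGC,AGU,UCA,UCC,UCG,UCU -> pick last = UCU
terminator: stop codons sorted = UAA,UAG,UGA -> pick last = UGA

Answer: mRNA: AUGUUUUAUAAGGCUCGUAAUAAUUCUUGA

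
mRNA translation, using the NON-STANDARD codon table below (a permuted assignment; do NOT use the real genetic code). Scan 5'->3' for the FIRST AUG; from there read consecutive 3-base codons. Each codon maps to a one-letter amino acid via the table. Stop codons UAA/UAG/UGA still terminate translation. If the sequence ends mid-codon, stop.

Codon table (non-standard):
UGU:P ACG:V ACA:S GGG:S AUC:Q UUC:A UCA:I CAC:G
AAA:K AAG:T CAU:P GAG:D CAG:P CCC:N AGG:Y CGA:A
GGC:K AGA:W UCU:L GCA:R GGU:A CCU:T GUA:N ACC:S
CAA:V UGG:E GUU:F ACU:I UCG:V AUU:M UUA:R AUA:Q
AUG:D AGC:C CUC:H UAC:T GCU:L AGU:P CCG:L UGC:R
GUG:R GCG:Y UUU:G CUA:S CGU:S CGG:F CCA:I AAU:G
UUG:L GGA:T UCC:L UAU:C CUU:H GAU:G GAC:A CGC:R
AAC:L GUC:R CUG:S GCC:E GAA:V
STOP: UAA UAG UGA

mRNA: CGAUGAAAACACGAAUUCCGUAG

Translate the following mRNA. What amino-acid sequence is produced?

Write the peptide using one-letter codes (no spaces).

start AUG at pos 2
pos 2: AUG -> D; peptide=D
pos 5: AAA -> K; peptide=DK
pos 8: ACA -> S; peptide=DKS
pos 11: CGA -> A; peptide=DKSA
pos 14: AUU -> M; peptide=DKSAM
pos 17: CCG -> L; peptide=DKSAML
pos 20: UAG -> STOP

Answer: DKSAML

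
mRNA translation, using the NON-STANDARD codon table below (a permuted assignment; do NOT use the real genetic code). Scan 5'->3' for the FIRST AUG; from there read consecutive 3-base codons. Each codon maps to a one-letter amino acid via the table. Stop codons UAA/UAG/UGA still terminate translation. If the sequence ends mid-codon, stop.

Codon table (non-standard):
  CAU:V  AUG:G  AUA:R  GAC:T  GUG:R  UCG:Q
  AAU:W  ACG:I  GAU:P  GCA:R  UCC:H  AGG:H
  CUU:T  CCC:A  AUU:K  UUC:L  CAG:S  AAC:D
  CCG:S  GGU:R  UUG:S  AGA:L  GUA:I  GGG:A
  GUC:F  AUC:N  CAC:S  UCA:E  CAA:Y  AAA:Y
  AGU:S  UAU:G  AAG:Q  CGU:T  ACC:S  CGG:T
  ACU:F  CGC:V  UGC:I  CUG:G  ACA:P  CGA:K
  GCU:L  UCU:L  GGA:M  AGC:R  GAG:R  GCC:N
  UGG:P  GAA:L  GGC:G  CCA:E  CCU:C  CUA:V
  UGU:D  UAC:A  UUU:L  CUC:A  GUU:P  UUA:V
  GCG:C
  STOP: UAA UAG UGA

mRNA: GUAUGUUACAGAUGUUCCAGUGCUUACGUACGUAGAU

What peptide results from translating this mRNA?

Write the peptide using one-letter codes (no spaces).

start AUG at pos 2
pos 2: AUG -> G; peptide=G
pos 5: UUA -> V; peptide=GV
pos 8: CAG -> S; peptide=GVS
pos 11: AUG -> G; peptide=GVSG
pos 14: UUC -> L; peptide=GVSGL
pos 17: CAG -> S; peptide=GVSGLS
pos 20: UGC -> I; peptide=GVSGLSI
pos 23: UUA -> V; peptide=GVSGLSIV
pos 26: CGU -> T; peptide=GVSGLSIVT
pos 29: ACG -> I; peptide=GVSGLSIVTI
pos 32: UAG -> STOP

Answer: GVSGLSIVTI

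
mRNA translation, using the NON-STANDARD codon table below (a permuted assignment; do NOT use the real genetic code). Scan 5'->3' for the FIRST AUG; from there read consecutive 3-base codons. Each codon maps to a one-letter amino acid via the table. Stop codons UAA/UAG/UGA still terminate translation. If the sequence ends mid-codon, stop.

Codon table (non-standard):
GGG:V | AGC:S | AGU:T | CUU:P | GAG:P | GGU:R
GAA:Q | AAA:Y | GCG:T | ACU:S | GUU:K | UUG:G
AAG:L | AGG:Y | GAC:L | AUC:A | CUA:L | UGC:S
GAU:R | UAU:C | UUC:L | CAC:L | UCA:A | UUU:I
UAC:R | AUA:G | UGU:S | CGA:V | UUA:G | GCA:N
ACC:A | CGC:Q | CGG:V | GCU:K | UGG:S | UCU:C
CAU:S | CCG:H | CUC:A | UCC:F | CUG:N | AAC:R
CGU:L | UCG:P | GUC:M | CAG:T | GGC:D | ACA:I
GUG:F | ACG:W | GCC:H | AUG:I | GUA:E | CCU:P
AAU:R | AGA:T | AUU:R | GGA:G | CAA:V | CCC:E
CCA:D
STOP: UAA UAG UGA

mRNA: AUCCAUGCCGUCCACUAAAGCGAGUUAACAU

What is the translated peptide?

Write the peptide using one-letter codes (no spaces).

start AUG at pos 4
pos 4: AUG -> I; peptide=I
pos 7: CCG -> H; peptide=IH
pos 10: UCC -> F; peptide=IHF
pos 13: ACU -> S; peptide=IHFS
pos 16: AAA -> Y; peptide=IHFSY
pos 19: GCG -> T; peptide=IHFSYT
pos 22: AGU -> T; peptide=IHFSYTT
pos 25: UAA -> STOP

Answer: IHFSYTT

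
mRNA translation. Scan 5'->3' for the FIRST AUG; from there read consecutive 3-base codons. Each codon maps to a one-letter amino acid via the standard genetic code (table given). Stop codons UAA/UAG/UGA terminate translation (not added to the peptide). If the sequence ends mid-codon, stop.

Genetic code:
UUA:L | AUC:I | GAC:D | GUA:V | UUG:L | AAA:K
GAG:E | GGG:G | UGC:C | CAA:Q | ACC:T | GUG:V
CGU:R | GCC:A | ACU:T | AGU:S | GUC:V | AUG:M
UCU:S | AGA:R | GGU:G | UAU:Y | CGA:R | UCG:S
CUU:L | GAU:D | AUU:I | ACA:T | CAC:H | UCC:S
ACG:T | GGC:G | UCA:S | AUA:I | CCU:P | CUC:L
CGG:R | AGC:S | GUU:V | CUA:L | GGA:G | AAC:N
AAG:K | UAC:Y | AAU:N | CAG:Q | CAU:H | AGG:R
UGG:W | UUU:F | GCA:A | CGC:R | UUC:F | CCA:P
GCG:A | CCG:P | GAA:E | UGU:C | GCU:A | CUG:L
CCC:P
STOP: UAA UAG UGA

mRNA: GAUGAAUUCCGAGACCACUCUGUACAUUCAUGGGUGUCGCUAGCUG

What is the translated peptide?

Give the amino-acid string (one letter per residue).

start AUG at pos 1
pos 1: AUG -> M; peptide=M
pos 4: AAU -> N; peptide=MN
pos 7: UCC -> S; peptide=MNS
pos 10: GAG -> E; peptide=MNSE
pos 13: ACC -> T; peptide=MNSET
pos 16: ACU -> T; peptide=MNSETT
pos 19: CUG -> L; peptide=MNSETTL
pos 22: UAC -> Y; peptide=MNSETTLY
pos 25: AUU -> I; peptide=MNSETTLYI
pos 28: CAU -> H; peptide=MNSETTLYIH
pos 31: GGG -> G; peptide=MNSETTLYIHG
pos 34: UGU -> C; peptide=MNSETTLYIHGC
pos 37: CGC -> R; peptide=MNSETTLYIHGCR
pos 40: UAG -> STOP

Answer: MNSETTLYIHGCR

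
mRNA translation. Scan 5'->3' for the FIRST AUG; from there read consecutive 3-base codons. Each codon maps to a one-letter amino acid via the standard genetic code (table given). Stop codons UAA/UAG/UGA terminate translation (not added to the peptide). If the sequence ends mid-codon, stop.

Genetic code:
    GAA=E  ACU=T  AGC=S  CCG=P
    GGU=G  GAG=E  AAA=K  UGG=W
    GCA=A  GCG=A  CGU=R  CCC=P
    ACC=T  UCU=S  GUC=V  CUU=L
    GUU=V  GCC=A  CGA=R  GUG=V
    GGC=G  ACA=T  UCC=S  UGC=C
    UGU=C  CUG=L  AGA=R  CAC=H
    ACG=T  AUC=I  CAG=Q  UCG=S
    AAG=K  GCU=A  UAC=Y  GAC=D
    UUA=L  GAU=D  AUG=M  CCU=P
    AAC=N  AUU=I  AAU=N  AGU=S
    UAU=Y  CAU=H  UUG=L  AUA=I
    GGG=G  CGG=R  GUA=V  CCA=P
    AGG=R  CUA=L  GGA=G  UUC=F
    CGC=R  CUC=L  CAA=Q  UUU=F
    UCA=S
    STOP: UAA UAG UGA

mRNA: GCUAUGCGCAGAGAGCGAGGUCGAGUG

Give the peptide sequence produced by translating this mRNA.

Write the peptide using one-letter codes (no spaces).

Answer: MRRERGRV

Derivation:
start AUG at pos 3
pos 3: AUG -> M; peptide=M
pos 6: CGC -> R; peptide=MR
pos 9: AGA -> R; peptide=MRR
pos 12: GAG -> E; peptide=MRRE
pos 15: CGA -> R; peptide=MRRER
pos 18: GGU -> G; peptide=MRRERG
pos 21: CGA -> R; peptide=MRRERGR
pos 24: GUG -> V; peptide=MRRERGRV
pos 27: only 0 nt remain (<3), stop (end of mRNA)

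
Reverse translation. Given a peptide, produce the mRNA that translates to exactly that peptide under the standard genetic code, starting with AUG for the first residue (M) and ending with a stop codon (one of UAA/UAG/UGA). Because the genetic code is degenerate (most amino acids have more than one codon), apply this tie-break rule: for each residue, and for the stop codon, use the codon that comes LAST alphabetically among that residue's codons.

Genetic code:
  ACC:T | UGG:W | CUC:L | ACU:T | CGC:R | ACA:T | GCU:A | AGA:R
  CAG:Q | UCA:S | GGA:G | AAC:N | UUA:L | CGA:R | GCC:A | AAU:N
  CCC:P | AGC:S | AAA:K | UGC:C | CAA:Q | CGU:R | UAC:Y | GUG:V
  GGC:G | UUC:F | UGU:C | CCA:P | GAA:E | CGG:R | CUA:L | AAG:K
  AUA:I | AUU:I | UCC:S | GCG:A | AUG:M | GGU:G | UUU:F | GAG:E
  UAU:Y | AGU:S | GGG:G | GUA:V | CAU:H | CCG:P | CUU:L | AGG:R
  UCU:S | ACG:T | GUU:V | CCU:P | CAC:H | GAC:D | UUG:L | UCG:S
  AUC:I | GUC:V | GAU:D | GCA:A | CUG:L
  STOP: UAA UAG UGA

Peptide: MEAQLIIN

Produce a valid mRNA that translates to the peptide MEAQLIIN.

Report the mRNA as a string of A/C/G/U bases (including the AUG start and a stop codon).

Answer: mRNA: AUGGAGGCUCAGUUGAUUAUUAAUUGA

Derivation:
residue 1: M -> AUG (start codon)
residue 2: E codons sorted = GAA,GAG -> pick last = GAG
residue 3: A codons sorted = GCA,GCC,GCG,GCU -> pick last = GCU
residue 4: Q codons sorted = CAA,CAG -> pick last = CAG
residue 5: L codons sorted = CUA,CUC,CUG,CUU,UUA,UUG -> pick last = UUG
residue 6: I codons sorted = AUA,AUC,AUU -> pick last = AUU
residue 7: I codons sorted = AUA,AUC,AUU -> pick last = AUU
residue 8: N codons sorted = AAC,AAU -> pick last = AAU
terminator: stop codons sorted = UAA,UAG,UGA -> pick last = UGA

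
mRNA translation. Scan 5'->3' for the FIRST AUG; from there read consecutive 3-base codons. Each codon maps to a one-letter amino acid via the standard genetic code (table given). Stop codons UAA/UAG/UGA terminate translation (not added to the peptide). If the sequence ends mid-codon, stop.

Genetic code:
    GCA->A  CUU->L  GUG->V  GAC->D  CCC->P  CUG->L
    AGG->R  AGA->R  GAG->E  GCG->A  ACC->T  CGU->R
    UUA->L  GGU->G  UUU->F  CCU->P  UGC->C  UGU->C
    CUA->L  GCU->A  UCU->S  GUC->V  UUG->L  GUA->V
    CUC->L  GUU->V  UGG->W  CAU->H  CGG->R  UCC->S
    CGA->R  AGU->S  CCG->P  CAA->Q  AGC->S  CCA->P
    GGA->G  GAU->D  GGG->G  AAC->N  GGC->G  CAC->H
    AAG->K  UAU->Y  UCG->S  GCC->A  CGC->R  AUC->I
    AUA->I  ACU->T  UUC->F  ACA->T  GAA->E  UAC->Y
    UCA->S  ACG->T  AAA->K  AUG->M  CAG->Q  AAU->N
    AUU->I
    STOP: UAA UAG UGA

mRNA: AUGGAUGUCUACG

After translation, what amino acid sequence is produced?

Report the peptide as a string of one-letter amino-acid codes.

start AUG at pos 0
pos 0: AUG -> M; peptide=M
pos 3: GAU -> D; peptide=MD
pos 6: GUC -> V; peptide=MDV
pos 9: UAC -> Y; peptide=MDVY
pos 12: only 1 nt remain (<3), stop (end of mRNA)

Answer: MDVY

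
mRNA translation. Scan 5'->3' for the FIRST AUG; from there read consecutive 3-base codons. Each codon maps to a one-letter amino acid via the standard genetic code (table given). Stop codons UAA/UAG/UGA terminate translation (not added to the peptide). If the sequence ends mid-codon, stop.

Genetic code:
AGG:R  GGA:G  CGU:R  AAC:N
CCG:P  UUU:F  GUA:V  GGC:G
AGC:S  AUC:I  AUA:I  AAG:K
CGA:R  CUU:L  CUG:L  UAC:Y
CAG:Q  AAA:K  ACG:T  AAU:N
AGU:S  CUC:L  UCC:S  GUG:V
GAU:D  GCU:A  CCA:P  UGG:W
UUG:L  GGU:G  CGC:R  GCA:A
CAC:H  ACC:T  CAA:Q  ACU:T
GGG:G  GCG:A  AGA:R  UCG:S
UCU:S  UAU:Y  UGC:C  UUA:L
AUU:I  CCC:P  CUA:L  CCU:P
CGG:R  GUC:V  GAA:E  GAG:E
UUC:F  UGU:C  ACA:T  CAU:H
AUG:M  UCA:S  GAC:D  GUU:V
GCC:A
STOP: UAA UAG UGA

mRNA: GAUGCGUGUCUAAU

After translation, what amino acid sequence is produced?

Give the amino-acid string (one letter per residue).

start AUG at pos 1
pos 1: AUG -> M; peptide=M
pos 4: CGU -> R; peptide=MR
pos 7: GUC -> V; peptide=MRV
pos 10: UAA -> STOP

Answer: MRV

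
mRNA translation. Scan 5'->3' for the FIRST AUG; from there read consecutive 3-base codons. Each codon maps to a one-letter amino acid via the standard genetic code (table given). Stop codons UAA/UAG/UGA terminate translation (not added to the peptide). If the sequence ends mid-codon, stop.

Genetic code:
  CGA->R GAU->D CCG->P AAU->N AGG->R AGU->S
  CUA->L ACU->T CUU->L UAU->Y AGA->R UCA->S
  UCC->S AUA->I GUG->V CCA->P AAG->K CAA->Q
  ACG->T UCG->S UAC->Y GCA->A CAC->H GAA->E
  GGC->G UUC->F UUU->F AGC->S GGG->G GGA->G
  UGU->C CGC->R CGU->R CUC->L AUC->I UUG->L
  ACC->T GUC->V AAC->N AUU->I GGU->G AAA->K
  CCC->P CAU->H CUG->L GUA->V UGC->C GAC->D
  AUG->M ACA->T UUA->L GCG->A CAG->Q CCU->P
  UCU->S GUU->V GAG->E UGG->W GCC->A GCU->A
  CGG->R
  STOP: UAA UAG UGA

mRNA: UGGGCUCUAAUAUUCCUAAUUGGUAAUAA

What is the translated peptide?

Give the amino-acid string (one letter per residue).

no AUG start codon found

Answer: (empty: no AUG start codon)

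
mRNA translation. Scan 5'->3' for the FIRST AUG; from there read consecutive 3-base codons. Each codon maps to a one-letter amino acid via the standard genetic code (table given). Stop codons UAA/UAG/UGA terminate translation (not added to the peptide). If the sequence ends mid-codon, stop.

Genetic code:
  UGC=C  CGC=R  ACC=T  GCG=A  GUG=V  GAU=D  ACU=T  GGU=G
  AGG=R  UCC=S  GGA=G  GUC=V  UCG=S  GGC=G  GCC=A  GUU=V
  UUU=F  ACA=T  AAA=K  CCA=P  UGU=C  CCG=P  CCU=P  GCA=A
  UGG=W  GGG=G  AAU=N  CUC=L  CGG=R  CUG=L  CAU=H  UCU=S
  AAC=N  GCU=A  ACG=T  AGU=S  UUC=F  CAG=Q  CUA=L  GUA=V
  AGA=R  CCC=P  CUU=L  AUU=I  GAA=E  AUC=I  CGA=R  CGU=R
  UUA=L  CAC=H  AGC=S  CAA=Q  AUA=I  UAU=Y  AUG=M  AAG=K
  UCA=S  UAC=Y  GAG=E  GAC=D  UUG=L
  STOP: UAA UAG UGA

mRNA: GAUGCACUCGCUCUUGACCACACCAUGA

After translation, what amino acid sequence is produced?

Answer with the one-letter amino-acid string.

start AUG at pos 1
pos 1: AUG -> M; peptide=M
pos 4: CAC -> H; peptide=MH
pos 7: UCG -> S; peptide=MHS
pos 10: CUC -> L; peptide=MHSL
pos 13: UUG -> L; peptide=MHSLL
pos 16: ACC -> T; peptide=MHSLLT
pos 19: ACA -> T; peptide=MHSLLTT
pos 22: CCA -> P; peptide=MHSLLTTP
pos 25: UGA -> STOP

Answer: MHSLLTTP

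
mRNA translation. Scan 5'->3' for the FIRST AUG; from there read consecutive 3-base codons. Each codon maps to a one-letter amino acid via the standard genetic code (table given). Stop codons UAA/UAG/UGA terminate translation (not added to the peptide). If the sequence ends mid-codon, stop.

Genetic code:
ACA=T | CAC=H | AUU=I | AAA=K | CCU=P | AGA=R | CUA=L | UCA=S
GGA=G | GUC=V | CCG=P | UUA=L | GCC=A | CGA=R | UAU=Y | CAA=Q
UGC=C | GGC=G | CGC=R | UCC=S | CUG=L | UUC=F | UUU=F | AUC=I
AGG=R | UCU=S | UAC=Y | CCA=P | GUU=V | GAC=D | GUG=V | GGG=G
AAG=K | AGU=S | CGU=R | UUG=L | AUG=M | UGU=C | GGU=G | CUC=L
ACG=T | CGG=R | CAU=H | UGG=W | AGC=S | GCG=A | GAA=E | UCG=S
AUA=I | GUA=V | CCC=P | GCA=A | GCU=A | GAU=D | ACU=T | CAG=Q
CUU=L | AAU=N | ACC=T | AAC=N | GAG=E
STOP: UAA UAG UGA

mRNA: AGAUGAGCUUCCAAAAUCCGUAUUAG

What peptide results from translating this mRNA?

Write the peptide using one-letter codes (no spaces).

Answer: MSFQNPY

Derivation:
start AUG at pos 2
pos 2: AUG -> M; peptide=M
pos 5: AGC -> S; peptide=MS
pos 8: UUC -> F; peptide=MSF
pos 11: CAA -> Q; peptide=MSFQ
pos 14: AAU -> N; peptide=MSFQN
pos 17: CCG -> P; peptide=MSFQNP
pos 20: UAU -> Y; peptide=MSFQNPY
pos 23: UAG -> STOP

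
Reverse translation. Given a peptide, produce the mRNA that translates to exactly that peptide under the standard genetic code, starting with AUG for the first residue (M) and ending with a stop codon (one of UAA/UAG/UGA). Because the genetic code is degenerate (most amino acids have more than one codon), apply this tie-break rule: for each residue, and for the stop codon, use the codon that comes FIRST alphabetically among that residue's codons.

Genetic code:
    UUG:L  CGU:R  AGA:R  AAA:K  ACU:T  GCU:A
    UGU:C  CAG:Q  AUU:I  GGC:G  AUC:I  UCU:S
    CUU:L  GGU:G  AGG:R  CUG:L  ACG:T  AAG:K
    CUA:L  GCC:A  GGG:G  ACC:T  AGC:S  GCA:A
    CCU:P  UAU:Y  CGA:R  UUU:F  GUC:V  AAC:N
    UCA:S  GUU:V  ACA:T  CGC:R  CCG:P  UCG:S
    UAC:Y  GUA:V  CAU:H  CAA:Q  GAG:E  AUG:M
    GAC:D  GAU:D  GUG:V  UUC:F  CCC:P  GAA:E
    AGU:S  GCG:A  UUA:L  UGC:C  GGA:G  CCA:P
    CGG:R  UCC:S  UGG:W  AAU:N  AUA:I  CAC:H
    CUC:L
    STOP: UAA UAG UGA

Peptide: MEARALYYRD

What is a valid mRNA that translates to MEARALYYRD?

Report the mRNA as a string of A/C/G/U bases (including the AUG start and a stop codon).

residue 1: M -> AUG (start codon)
residue 2: E codons sorted = GAA,GAG -> pick first = GAA
residue 3: A codons sorted = GCA,GCC,GCG,GCU -> pick first = GCA
residue 4: R codons sorted = AGA,AGG,CGA,CGC,CGG,CGU -> pick first = AGA
residue 5: A codons sorted = GCA,GCC,GCG,GCU -> pick first = GCA
residue 6: L codons sorted = CUA,CUC,CUG,CUU,UUA,UUG -> pick first = CUA
residue 7: Y codons sorted = UAC,UAU -> pick first = UAC
residue 8: Y codons sorted = UAC,UAU -> pick first = UAC
residue 9: R codons sorted = AGA,AGG,CGA,CGC,CGG,CGU -> pick first = AGA
residue 10: D codons sorted = GAC,GAU -> pick first = GAC
terminator: stop codons sorted = UAA,UAG,UGA -> pick first = UAA

Answer: mRNA: AUGGAAGCAAGAGCACUAUACUACAGAGACUAA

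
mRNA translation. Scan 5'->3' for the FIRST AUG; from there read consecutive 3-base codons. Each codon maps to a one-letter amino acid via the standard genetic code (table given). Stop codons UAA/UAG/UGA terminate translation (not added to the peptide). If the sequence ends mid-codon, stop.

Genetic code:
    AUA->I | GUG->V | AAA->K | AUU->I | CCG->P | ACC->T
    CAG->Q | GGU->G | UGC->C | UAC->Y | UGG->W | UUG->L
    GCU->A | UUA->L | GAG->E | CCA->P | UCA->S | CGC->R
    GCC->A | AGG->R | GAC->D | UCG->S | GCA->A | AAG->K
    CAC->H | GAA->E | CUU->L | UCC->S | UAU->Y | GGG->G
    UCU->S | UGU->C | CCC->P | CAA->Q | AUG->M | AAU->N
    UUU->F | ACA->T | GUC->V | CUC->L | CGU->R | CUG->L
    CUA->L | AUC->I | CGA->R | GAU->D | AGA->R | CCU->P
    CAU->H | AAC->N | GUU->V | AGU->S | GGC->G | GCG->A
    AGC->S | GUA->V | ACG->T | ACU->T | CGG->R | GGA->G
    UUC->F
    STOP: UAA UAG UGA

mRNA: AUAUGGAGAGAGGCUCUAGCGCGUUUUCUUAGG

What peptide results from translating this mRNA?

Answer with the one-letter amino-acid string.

Answer: MERGSSAFS

Derivation:
start AUG at pos 2
pos 2: AUG -> M; peptide=M
pos 5: GAG -> E; peptide=ME
pos 8: AGA -> R; peptide=MER
pos 11: GGC -> G; peptide=MERG
pos 14: UCU -> S; peptide=MERGS
pos 17: AGC -> S; peptide=MERGSS
pos 20: GCG -> A; peptide=MERGSSA
pos 23: UUU -> F; peptide=MERGSSAF
pos 26: UCU -> S; peptide=MERGSSAFS
pos 29: UAG -> STOP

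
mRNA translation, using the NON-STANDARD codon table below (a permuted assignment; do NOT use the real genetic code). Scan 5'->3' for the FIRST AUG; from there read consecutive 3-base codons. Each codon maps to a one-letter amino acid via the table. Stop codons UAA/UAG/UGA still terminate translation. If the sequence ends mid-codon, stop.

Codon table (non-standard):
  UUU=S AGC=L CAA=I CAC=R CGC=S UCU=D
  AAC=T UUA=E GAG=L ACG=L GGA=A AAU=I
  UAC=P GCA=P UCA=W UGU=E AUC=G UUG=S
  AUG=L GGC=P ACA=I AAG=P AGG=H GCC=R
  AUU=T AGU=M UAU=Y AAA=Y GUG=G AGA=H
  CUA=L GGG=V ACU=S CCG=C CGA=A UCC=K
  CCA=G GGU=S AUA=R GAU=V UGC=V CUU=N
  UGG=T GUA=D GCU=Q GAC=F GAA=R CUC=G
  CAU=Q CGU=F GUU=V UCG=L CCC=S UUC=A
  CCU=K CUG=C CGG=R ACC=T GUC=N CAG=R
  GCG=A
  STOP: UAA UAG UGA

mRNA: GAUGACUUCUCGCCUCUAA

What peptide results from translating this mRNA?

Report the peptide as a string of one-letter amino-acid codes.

start AUG at pos 1
pos 1: AUG -> L; peptide=L
pos 4: ACU -> S; peptide=LS
pos 7: UCU -> D; peptide=LSD
pos 10: CGC -> S; peptide=LSDS
pos 13: CUC -> G; peptide=LSDSG
pos 16: UAA -> STOP

Answer: LSDSG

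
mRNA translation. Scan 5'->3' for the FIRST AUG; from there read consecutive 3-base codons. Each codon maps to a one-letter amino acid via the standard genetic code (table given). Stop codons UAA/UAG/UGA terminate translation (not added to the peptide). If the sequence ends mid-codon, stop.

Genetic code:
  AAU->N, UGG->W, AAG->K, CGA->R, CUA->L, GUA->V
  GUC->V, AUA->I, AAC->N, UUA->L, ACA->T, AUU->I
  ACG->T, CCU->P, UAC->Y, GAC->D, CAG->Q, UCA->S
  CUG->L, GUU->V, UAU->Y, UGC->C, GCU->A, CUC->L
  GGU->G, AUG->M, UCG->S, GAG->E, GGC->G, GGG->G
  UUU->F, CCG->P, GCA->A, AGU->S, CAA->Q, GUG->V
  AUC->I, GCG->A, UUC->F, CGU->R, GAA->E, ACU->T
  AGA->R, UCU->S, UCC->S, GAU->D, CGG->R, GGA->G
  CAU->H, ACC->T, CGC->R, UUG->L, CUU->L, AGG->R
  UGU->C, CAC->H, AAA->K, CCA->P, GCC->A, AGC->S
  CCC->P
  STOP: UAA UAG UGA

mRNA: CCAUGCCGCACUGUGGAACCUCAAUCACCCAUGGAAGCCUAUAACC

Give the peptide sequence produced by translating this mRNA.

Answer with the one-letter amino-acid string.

Answer: MPHCGTSITHGSL

Derivation:
start AUG at pos 2
pos 2: AUG -> M; peptide=M
pos 5: CCG -> P; peptide=MP
pos 8: CAC -> H; peptide=MPH
pos 11: UGU -> C; peptide=MPHC
pos 14: GGA -> G; peptide=MPHCG
pos 17: ACC -> T; peptide=MPHCGT
pos 20: UCA -> S; peptide=MPHCGTS
pos 23: AUC -> I; peptide=MPHCGTSI
pos 26: ACC -> T; peptide=MPHCGTSIT
pos 29: CAU -> H; peptide=MPHCGTSITH
pos 32: GGA -> G; peptide=MPHCGTSITHG
pos 35: AGC -> S; peptide=MPHCGTSITHGS
pos 38: CUA -> L; peptide=MPHCGTSITHGSL
pos 41: UAA -> STOP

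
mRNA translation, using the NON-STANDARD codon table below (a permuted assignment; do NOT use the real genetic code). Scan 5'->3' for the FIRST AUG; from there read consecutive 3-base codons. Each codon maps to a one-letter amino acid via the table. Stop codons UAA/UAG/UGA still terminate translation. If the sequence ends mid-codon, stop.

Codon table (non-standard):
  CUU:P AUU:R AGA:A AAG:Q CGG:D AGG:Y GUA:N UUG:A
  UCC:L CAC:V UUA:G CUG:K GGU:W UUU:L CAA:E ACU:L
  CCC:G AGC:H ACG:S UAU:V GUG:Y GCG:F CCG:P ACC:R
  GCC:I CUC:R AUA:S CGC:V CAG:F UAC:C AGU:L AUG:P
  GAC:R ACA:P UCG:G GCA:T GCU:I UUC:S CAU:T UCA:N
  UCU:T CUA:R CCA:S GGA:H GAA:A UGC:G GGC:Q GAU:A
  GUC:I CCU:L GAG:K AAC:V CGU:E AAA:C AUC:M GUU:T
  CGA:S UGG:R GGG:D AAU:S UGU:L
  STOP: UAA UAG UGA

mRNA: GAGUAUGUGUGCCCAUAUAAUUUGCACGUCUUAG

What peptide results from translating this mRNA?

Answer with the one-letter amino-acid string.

Answer: PLITSRGST

Derivation:
start AUG at pos 4
pos 4: AUG -> P; peptide=P
pos 7: UGU -> L; peptide=PL
pos 10: GCC -> I; peptide=PLI
pos 13: CAU -> T; peptide=PLIT
pos 16: AUA -> S; peptide=PLITS
pos 19: AUU -> R; peptide=PLITSR
pos 22: UGC -> G; peptide=PLITSRG
pos 25: ACG -> S; peptide=PLITSRGS
pos 28: UCU -> T; peptide=PLITSRGST
pos 31: UAG -> STOP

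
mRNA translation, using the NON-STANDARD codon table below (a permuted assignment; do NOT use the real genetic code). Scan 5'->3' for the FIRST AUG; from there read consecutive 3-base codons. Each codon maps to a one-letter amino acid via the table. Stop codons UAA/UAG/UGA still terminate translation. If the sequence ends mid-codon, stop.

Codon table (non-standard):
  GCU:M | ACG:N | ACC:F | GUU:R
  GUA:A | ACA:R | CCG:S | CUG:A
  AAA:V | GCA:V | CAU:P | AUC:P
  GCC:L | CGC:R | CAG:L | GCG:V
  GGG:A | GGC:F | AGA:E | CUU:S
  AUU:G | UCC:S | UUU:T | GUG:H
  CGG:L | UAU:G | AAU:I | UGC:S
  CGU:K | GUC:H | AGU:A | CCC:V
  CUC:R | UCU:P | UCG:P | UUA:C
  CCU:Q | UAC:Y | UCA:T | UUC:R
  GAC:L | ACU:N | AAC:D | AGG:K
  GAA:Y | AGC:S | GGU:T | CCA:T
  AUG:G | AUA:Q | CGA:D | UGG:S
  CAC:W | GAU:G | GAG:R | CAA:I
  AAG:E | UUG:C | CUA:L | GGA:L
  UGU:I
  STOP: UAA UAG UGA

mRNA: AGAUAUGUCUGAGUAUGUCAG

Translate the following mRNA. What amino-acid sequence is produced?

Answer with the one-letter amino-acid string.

Answer: GPRGH

Derivation:
start AUG at pos 4
pos 4: AUG -> G; peptide=G
pos 7: UCU -> P; peptide=GP
pos 10: GAG -> R; peptide=GPR
pos 13: UAU -> G; peptide=GPRG
pos 16: GUC -> H; peptide=GPRGH
pos 19: only 2 nt remain (<3), stop (end of mRNA)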